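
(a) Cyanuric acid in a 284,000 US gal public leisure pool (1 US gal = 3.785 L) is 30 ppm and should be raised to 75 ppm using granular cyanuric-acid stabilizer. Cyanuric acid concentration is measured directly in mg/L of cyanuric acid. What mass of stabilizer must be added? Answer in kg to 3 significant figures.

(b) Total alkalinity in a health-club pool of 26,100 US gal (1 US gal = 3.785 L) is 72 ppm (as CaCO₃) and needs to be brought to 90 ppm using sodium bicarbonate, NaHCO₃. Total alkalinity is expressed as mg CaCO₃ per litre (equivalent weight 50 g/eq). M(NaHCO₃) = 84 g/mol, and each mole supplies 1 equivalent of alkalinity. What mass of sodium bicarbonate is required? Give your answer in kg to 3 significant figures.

(a) 48.4 kg; (b) 2.99 kg

(a) Volume: 284,000 US gal × 3.785 L/gal = 1,074,940 L.
(a) CYA to add: (75 − 30) = 45 mg/L × 1,074,940 L = 48,370 g cyanuric acid.

(b) Volume: 26,100 US gal × 3.785 L/gal = 98,788 L.
(b) Alkalinity to add: (90 − 72) = 18 mg/L as CaCO₃ × 98,788 L = 1778 g as CaCO₃.
(b) Equivalents: 1778 g ÷ 50 g/eq = 35.56 eq.
(b) NaHCO₃ supplies 1 eq per mole → 35.56 mol.
(b) Mass: 35.56 mol × 84 g/mol = 2987 g.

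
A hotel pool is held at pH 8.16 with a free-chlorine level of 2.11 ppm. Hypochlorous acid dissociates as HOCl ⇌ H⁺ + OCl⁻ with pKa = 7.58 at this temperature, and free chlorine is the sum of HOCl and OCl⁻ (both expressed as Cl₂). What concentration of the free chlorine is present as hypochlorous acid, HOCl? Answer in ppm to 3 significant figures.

0.439 ppm

[OCl⁻]/[HOCl] = 10^(pH − pKa) = 10^(8.16 − 7.58) = 10^0.58 = 3.802.
Fraction as HOCl = 1 / (1 + 3.802) = 0.2083.
HOCl = 0.2083 × 2.11 ppm = 0.4394 ppm.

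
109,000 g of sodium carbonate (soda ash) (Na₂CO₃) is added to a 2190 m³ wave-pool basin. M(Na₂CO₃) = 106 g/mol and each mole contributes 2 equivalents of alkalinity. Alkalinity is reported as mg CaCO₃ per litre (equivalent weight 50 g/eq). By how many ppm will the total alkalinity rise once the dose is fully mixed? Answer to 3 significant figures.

47.0 ppm

Volume: 2190 m³ = 2,190,000 L.
Moles of Na₂CO₃: 109,000 g ÷ 106 g/mol = 1028 mol → 2057 eq of alkalinity.
As CaCO₃: 2057 eq × 50 g/eq = 102,800 g.
Rise: 102,800 g / 2,190,000 L × 1000 = 46.95 mg/L.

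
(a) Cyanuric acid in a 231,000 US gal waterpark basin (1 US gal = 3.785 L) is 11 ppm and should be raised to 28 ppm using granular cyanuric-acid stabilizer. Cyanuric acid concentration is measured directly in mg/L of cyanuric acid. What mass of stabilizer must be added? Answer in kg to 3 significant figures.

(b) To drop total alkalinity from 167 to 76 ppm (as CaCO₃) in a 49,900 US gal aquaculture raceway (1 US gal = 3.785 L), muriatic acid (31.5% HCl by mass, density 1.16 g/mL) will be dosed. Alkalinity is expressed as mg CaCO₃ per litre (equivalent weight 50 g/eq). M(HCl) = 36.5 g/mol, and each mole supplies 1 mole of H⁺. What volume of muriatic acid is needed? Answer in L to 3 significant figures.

(a) 14.9 kg; (b) 34.3 L

(a) Volume: 231,000 US gal × 3.785 L/gal = 874,335 L.
(a) CYA to add: (28 − 11) = 17 mg/L × 874,335 L = 14,860 g cyanuric acid.

(b) Volume: 49,900 US gal × 3.785 L/gal = 188,872 L.
(b) Alkalinity to neutralize: (167 − 76) = 91 mg/L as CaCO₃ × 188,872 L = 17,190 g as CaCO₃.
(b) Equivalents of H⁺ required: 17,190 ÷ 50 g/eq = 343.7 eq = 343.7 mol HCl.
(b) Mass of HCl: 343.7 × 36.5 = 12,550 g.
(b) Mass of 31.5% solution: 12,550 / 0.315 = 39,830 g.
(b) Volume: 39,830 g ÷ 1.16 g/mL = 34,340 mL.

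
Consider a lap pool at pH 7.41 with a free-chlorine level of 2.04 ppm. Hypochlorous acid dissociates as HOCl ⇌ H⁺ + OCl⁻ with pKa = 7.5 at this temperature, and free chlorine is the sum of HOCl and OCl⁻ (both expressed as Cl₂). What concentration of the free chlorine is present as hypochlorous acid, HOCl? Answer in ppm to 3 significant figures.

1.13 ppm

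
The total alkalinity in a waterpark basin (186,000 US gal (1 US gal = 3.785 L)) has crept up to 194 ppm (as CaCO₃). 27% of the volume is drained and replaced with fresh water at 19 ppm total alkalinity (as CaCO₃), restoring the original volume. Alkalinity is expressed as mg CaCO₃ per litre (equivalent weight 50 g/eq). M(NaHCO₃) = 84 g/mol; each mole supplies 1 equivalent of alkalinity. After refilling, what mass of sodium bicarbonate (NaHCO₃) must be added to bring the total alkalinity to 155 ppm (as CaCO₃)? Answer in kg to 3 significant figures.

Volume: 186,000 US gal × 3.785 L/gal = 704,010 L.
After draining 27% and refilling: 194 × 0.73 + 19 × 0.27 = 146.75 ppm.
Deficit to target: 155 − 146.75 = 8.25 mg/L.
As CaCO₃: 8.25 mg/L × 704,010 L = 5808 g; ÷ 50 g/eq ÷ 1 = 116.2 mol NaHCO₃.
Mass: 116.2 × 84 = 9758 g.

9.76 kg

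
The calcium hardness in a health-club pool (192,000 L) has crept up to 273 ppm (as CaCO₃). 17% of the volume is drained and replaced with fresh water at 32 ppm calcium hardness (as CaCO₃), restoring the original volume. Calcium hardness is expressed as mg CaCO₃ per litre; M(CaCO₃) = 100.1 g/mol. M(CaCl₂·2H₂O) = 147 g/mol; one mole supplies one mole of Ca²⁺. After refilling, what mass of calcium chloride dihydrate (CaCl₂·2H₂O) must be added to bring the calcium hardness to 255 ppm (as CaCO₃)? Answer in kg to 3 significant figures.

After draining 17% and refilling: 273 × 0.83 + 32 × 0.17 = 232.03 ppm.
Deficit to target: 255 − 232.03 = 22.97 mg/L.
As CaCO₃: 22.97 mg/L × 192,000 L = 4410 g; ÷ 100.1 = 44.06 mol Ca²⁺.
Mass: 44.06 × 147 = 6477 g.

6.48 kg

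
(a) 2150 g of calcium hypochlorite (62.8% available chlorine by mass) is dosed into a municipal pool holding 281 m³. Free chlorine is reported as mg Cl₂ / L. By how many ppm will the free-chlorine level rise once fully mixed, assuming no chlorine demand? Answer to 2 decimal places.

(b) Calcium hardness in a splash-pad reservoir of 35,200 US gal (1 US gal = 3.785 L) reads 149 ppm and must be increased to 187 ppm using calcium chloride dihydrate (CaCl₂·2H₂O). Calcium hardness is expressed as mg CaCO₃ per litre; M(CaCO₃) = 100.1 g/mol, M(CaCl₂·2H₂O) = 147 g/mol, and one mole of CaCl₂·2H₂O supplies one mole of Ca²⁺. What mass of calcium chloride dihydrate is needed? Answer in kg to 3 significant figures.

(a) 4.80 ppm; (b) 7.43 kg

(a) Volume: 281 m³ = 281,000 L.
(a) Available chlorine delivered: 2150 g × 0.628 = 1350 g as Cl₂.
(a) Concentration rise: 1350 g / 281,000 L = 4.805 mg/L = 4.80 ppm.

(b) Volume: 35,200 US gal × 3.785 L/gal = 133,232 L.
(b) Hardness to add: (187 − 149) = 38 mg/L as CaCO₃ × 133,232 L = 5063 g as CaCO₃.
(b) Moles of Ca²⁺ (1 mol Ca²⁺ ≡ 1 mol CaCO₃): 5063 / 100.1 g/mol = 50.58 mol.
(b) Mass of CaCl₂·2H₂O: 50.58 × 147 = 7435 g.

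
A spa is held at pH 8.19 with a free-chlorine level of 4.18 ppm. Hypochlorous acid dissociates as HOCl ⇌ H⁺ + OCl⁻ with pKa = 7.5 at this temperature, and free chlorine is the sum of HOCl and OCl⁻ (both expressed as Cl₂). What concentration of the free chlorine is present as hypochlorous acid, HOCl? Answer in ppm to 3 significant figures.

0.709 ppm

[OCl⁻]/[HOCl] = 10^(pH − pKa) = 10^(8.19 − 7.5) = 10^0.69 = 4.898.
Fraction as HOCl = 1 / (1 + 4.898) = 0.1696.
HOCl = 0.1696 × 4.18 ppm = 0.7087 ppm.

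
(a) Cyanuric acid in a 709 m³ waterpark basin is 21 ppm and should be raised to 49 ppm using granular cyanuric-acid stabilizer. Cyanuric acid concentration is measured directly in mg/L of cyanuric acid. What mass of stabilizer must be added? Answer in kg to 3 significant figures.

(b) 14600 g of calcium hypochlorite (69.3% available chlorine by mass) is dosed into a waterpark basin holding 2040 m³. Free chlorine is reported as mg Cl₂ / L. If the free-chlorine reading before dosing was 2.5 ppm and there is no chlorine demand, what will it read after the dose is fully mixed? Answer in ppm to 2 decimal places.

(a) 19.9 kg; (b) 7.46 ppm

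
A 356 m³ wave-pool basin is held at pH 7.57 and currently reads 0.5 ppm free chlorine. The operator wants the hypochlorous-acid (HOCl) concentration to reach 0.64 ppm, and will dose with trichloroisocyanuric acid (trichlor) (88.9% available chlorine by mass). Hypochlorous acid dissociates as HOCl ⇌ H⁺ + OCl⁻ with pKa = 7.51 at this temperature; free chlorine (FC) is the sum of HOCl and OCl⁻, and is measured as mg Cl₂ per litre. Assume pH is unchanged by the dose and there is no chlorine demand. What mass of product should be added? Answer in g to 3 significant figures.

350 g

Volume: 356 m³ = 356,000 L.
[OCl⁻]/[HOCl] = 10^(pH − pKa) = 10^(7.57 − 7.51) = 1.148; fraction as HOCl = 1/(1 + 1.148) = 0.4655.
Free chlorine required for 0.64 ppm HOCl: 0.64 / 0.4655 = 1.375 ppm.
FC to add: 1.375 − 0.5 = 0.8748 mg/L as Cl₂.
Cl₂ equivalent: 0.8748 mg/L × 356,000 L = 311.4 g.
Product at 88.9% available Cl: 311.4 / 0.889 = 350.3 g.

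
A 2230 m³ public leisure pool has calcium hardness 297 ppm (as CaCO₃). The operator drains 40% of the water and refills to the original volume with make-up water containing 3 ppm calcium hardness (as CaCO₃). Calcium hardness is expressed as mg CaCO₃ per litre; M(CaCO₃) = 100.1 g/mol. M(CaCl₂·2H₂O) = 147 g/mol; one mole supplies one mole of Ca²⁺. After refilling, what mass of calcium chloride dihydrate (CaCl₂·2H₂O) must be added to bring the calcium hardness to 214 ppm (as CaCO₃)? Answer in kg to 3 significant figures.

113 kg

Volume: 2230 m³ = 2,230,000 L.
After draining 40% and refilling: 297 × 0.60 + 3 × 0.40 = 179.4 ppm.
Deficit to target: 214 − 179.4 = 34.6 mg/L.
As CaCO₃: 34.6 mg/L × 2,230,000 L = 77,160 g; ÷ 100.1 = 770.8 mol Ca²⁺.
Mass: 770.8 × 147 = 113,300 g.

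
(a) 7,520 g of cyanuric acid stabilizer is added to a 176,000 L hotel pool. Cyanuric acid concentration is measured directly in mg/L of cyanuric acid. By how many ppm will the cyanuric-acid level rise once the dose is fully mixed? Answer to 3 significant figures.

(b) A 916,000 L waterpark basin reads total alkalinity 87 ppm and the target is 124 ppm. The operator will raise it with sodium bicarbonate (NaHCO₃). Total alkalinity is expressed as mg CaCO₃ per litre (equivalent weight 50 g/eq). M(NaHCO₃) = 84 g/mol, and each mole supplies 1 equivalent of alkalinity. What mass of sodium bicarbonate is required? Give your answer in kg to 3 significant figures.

(a) 42.7 ppm; (b) 56.9 kg

(a) Rise: 7,520 g / 176,000 L × 1000 = 42.73 mg/L.

(b) Alkalinity to add: (124 − 87) = 37 mg/L as CaCO₃ × 916,000 L = 33,890 g as CaCO₃.
(b) Equivalents: 33,890 g ÷ 50 g/eq = 677.8 eq.
(b) NaHCO₃ supplies 1 eq per mole → 677.8 mol.
(b) Mass: 677.8 mol × 84 g/mol = 56,940 g.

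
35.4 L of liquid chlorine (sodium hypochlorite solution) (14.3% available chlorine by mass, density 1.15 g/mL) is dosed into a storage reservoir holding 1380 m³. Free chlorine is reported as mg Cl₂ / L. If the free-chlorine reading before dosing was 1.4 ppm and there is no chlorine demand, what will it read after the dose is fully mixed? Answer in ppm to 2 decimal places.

Volume: 1380 m³ = 1,380,000 L.
Mass of solution: 35.4 L × 1000 mL/L × 1.15 g/mL = 40,710 g.
Available chlorine delivered: 40,710 g × 0.143 = 5822 g as Cl₂.
Concentration rise: 5822 g / 1,380,000 L = 4.218 mg/L = 4.22 ppm.
Final FC: 1.4 + 4.22 = 5.62 ppm.

5.62 ppm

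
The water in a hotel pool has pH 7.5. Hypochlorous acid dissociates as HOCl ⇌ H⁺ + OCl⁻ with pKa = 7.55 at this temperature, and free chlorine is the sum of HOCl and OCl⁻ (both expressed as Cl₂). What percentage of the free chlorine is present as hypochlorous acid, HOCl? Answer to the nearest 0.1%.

[OCl⁻]/[HOCl] = 10^(pH − pKa) = 10^(7.5 − 7.55) = 10^-0.05 = 0.8913.
Fraction as HOCl = 1 / (1 + 0.8913) = 0.5288.

52.9%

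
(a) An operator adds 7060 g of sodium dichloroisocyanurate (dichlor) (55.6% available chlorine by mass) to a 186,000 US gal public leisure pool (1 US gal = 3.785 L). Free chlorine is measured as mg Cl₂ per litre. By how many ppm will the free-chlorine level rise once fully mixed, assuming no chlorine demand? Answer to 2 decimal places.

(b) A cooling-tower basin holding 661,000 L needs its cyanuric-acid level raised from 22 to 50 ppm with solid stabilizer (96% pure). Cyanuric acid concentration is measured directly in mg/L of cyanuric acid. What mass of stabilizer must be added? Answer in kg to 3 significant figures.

(a) 5.58 ppm; (b) 19.3 kg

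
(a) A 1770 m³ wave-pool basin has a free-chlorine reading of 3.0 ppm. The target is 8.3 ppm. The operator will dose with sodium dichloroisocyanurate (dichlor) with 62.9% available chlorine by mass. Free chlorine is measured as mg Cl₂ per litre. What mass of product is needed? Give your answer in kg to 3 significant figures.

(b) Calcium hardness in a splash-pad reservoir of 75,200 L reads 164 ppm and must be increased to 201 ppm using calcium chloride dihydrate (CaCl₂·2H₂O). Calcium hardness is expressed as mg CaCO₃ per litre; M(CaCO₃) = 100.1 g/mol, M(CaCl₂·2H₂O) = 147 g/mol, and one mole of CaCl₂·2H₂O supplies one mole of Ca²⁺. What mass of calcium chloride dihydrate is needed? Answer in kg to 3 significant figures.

(a) 14.9 kg; (b) 4.09 kg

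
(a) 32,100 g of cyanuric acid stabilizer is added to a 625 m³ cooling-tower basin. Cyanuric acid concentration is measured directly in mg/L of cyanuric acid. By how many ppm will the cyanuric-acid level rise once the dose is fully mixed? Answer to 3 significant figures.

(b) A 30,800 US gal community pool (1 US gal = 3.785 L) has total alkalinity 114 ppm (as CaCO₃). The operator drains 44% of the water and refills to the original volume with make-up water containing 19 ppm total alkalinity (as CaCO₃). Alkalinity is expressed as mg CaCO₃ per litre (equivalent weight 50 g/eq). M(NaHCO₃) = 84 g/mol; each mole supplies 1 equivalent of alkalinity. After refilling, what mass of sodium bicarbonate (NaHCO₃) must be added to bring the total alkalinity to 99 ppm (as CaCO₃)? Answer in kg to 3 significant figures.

(a) Volume: 625 m³ = 625,000 L.
(a) Rise: 32,100 g / 625,000 L × 1000 = 51.36 mg/L.

(b) Volume: 30,800 US gal × 3.785 L/gal = 116,578 L.
(b) After draining 44% and refilling: 114 × 0.56 + 19 × 0.44 = 72.2 ppm.
(b) Deficit to target: 99 − 72.2 = 26.8 mg/L.
(b) As CaCO₃: 26.8 mg/L × 116,578 L = 3124 g; ÷ 50 g/eq ÷ 1 = 62.49 mol NaHCO₃.
(b) Mass: 62.49 × 84 = 5249 g.

(a) 51.4 ppm; (b) 5.25 kg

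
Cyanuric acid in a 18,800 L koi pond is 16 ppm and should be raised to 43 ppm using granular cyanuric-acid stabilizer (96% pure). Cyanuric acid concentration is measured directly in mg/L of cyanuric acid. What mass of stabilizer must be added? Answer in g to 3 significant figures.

529 g

CYA to add: (43 − 16) = 27 mg/L × 18,800 L = 507.6 g cyanuric acid.
At 96% purity: 507.6 / 0.96 = 528.8 g product.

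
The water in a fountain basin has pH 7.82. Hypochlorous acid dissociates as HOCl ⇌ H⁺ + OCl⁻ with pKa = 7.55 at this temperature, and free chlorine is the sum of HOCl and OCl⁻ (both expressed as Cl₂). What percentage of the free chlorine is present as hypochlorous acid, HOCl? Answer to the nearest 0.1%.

34.9%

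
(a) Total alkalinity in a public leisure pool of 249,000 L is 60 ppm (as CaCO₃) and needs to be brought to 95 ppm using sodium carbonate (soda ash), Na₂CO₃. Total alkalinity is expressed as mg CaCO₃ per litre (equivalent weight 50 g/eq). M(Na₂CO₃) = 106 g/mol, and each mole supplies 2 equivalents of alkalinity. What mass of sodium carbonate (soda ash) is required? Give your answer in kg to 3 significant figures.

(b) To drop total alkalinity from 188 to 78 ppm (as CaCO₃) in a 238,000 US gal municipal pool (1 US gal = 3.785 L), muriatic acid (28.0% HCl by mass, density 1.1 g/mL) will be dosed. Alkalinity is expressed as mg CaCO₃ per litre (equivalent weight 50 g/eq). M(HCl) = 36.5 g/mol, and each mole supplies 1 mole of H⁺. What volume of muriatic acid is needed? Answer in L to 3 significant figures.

(a) 9.24 kg; (b) 235 L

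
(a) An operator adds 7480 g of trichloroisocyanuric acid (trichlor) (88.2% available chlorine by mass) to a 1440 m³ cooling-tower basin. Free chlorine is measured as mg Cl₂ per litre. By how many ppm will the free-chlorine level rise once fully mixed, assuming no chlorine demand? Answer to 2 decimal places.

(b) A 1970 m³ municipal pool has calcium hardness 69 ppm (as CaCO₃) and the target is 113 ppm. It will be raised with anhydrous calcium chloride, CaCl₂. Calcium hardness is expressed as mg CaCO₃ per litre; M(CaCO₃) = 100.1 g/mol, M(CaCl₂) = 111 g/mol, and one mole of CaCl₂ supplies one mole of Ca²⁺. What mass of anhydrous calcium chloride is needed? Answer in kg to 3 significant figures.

(a) 4.58 ppm; (b) 96.1 kg

(a) Volume: 1440 m³ = 1,440,000 L.
(a) Available chlorine delivered: 7480 g × 0.882 = 6597 g as Cl₂.
(a) Concentration rise: 6597 g / 1,440,000 L = 4.582 mg/L = 4.58 ppm.

(b) Volume: 1970 m³ = 1,970,000 L.
(b) Hardness to add: (113 − 69) = 44 mg/L as CaCO₃ × 1,970,000 L = 86,680 g as CaCO₃.
(b) Moles of Ca²⁺ (1 mol Ca²⁺ ≡ 1 mol CaCO₃): 86,680 / 100.1 g/mol = 865.9 mol.
(b) Mass of CaCl₂: 865.9 × 111 = 96,120 g.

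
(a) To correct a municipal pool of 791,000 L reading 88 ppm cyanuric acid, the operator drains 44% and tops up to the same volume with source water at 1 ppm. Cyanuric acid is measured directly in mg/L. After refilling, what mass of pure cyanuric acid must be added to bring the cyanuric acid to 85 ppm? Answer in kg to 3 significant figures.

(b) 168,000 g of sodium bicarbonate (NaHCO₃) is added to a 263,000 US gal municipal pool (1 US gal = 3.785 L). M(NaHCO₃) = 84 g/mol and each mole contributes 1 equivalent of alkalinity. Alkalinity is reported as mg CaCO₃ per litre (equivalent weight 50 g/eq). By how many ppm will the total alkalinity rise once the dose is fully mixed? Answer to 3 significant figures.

(a) After draining 44% and refilling: 88 × 0.56 + 1 × 0.44 = 49.72 ppm.
(a) Deficit to target: 85 − 49.72 = 35.28 mg/L.
(a) Mass: 35.28 mg/L × 791,000 L = 27,910 g cyanuric acid.

(b) Volume: 263,000 US gal × 3.785 L/gal = 995,455 L.
(b) Moles of NaHCO₃: 168,000 g ÷ 84 g/mol = 2000 mol → 2000 eq of alkalinity.
(b) As CaCO₃: 2000 eq × 50 g/eq = 100,000 g.
(b) Rise: 100,000 g / 995,455 L × 1000 = 100.5 mg/L.

(a) 27.9 kg; (b) 100 ppm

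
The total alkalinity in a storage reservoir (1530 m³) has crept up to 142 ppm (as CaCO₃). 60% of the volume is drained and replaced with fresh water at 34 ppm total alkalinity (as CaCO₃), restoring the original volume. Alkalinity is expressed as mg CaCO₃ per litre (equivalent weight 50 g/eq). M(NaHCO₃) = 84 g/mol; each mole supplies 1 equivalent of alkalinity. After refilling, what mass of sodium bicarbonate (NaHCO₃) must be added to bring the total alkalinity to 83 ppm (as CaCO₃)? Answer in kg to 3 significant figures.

14.9 kg

Volume: 1530 m³ = 1,530,000 L.
After draining 60% and refilling: 142 × 0.40 + 34 × 0.60 = 77.2 ppm.
Deficit to target: 83 − 77.2 = 5.8 mg/L.
As CaCO₃: 5.8 mg/L × 1,530,000 L = 8874 g; ÷ 50 g/eq ÷ 1 = 177.5 mol NaHCO₃.
Mass: 177.5 × 84 = 14,910 g.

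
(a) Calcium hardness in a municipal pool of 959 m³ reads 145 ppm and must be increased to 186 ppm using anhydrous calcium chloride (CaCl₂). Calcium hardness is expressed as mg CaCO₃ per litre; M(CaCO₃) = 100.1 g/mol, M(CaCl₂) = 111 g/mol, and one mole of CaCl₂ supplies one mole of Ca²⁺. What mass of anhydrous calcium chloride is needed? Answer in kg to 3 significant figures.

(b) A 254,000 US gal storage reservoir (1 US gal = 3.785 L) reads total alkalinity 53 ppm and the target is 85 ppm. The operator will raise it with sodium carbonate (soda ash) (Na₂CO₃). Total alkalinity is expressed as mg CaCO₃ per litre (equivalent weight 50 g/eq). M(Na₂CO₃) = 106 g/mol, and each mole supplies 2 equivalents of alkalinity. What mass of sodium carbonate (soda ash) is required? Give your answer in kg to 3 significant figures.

(a) 43.6 kg; (b) 32.6 kg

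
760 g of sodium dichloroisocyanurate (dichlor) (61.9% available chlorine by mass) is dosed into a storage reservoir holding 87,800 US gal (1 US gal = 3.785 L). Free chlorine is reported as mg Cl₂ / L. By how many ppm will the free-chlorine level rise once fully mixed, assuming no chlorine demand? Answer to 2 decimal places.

1.42 ppm

Volume: 87,800 US gal × 3.785 L/gal = 332,323 L.
Available chlorine delivered: 760 g × 0.619 = 470.4 g as Cl₂.
Concentration rise: 470.4 g / 332,323 L = 1.416 mg/L = 1.42 ppm.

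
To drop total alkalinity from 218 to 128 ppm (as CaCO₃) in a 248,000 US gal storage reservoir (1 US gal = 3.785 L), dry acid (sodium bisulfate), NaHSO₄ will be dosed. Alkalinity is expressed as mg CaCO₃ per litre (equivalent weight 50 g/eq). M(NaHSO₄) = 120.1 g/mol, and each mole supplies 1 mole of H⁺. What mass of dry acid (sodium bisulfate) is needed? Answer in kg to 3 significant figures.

203 kg

Volume: 248,000 US gal × 3.785 L/gal = 938,680 L.
Alkalinity to neutralize: (218 − 128) = 90 mg/L as CaCO₃ × 938,680 L = 84,480 g as CaCO₃.
Equivalents of H⁺ required: 84,480 ÷ 50 g/eq = 1690 eq = 1690 mol NaHSO₄.
Mass of NaHSO₄: 1690 × 120.1 = 202,900 g.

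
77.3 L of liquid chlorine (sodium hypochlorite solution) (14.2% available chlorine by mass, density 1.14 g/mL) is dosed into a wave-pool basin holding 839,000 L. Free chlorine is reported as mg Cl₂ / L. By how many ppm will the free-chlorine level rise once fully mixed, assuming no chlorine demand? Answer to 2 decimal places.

Mass of solution: 77.3 L × 1000 mL/L × 1.14 g/mL = 88,120 g.
Available chlorine delivered: 88,120 g × 0.142 = 12,510 g as Cl₂.
Concentration rise: 12,510 g / 839,000 L = 14.91 mg/L = 14.91 ppm.

14.91 ppm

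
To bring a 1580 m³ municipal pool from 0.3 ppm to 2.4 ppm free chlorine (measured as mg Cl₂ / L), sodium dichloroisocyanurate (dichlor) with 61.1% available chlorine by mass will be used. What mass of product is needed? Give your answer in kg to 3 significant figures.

Volume: 1580 m³ = 1,580,000 L.
Chlorine deficit: 2.4 − 0.3 = 2.1 ppm = 2.1 mg/L as Cl₂.
Cl₂ equivalent needed: 2.1 mg/L × 1,580,000 L = 3,318,000 mg = 3318 g.
Product at 61.1% available chlorine: 3318 / 0.611 = 5430 g.

5.43 kg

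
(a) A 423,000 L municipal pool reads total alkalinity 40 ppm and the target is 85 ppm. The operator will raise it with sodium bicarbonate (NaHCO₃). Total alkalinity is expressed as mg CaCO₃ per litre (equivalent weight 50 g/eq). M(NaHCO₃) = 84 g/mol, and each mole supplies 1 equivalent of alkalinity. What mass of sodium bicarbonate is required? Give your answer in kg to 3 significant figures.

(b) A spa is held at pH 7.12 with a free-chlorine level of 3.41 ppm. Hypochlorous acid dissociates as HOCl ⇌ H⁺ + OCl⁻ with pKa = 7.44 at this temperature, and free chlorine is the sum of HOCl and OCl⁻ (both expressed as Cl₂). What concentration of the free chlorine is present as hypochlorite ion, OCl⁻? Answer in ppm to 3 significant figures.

(a) Alkalinity to add: (85 − 40) = 45 mg/L as CaCO₃ × 423,000 L = 19,040 g as CaCO₃.
(a) Equivalents: 19,040 g ÷ 50 g/eq = 380.7 eq.
(a) NaHCO₃ supplies 1 eq per mole → 380.7 mol.
(a) Mass: 380.7 mol × 84 g/mol = 31,980 g.

(b) [OCl⁻]/[HOCl] = 10^(pH − pKa) = 10^(7.12 − 7.44) = 10^-0.32 = 0.4786.
(b) Fraction as HOCl = 1 / (1 + 0.4786) = 0.6763.
(b) OCl⁻ = (1 − 0.6763) × 3.41 ppm = 1.104 ppm.

(a) 32.0 kg; (b) 1.10 ppm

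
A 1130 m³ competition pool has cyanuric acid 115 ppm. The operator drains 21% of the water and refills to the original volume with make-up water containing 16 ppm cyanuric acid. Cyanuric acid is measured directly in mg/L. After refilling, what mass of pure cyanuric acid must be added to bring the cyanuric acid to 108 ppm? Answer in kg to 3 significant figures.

15.6 kg

Volume: 1130 m³ = 1,130,000 L.
After draining 21% and refilling: 115 × 0.79 + 16 × 0.21 = 94.21 ppm.
Deficit to target: 108 − 94.21 = 13.79 mg/L.
Mass: 13.79 mg/L × 1,130,000 L = 15,580 g cyanuric acid.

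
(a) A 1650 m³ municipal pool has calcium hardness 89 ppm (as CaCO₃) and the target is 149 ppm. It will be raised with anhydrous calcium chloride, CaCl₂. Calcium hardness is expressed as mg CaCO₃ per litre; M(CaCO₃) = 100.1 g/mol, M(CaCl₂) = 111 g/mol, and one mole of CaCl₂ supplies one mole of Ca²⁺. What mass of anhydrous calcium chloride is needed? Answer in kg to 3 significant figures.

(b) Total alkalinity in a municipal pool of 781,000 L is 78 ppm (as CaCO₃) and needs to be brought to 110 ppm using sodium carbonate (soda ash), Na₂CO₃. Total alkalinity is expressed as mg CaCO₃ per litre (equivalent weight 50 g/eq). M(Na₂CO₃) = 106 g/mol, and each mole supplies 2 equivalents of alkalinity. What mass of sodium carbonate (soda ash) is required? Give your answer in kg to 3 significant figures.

(a) 110 kg; (b) 26.5 kg

(a) Volume: 1650 m³ = 1,650,000 L.
(a) Hardness to add: (149 − 89) = 60 mg/L as CaCO₃ × 1,650,000 L = 99,000 g as CaCO₃.
(a) Moles of Ca²⁺ (1 mol Ca²⁺ ≡ 1 mol CaCO₃): 99,000 / 100.1 g/mol = 989 mol.
(a) Mass of CaCl₂: 989 × 111 = 109,800 g.

(b) Alkalinity to add: (110 − 78) = 32 mg/L as CaCO₃ × 781,000 L = 24,990 g as CaCO₃.
(b) Equivalents: 24,990 g ÷ 50 g/eq = 499.8 eq.
(b) Each mole of Na₂CO₃ supplies 2 eq, so 499.8 / 2 = 249.9 mol.
(b) Mass: 249.9 mol × 106 g/mol = 26,490 g.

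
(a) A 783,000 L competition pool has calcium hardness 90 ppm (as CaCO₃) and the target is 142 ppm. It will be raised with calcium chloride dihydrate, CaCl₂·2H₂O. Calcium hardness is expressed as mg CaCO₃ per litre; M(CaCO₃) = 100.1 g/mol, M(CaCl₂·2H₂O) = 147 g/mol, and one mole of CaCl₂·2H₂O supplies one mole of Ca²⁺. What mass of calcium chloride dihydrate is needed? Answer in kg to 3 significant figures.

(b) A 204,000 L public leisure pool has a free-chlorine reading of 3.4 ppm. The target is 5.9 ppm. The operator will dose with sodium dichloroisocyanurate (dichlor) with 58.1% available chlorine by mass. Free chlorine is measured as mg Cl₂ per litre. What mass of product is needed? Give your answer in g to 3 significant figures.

(a) 59.8 kg; (b) 878 g

(a) Hardness to add: (142 − 90) = 52 mg/L as CaCO₃ × 783,000 L = 40,720 g as CaCO₃.
(a) Moles of Ca²⁺ (1 mol Ca²⁺ ≡ 1 mol CaCO₃): 40,720 / 100.1 g/mol = 406.8 mol.
(a) Mass of CaCl₂·2H₂O: 406.8 × 147 = 59,790 g.

(b) Chlorine deficit: 5.9 − 3.4 = 2.5 ppm = 2.5 mg/L as Cl₂.
(b) Cl₂ equivalent needed: 2.5 mg/L × 204,000 L = 510,000 mg = 510 g.
(b) Product at 58.1% available chlorine: 510 / 0.581 = 877.8 g.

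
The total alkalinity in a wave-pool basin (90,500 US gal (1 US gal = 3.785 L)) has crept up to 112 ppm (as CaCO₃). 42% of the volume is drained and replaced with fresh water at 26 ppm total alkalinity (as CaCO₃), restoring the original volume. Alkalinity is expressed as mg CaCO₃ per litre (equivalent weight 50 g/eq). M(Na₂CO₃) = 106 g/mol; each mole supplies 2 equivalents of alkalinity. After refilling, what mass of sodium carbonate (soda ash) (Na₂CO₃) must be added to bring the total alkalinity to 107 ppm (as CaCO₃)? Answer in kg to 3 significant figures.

11.3 kg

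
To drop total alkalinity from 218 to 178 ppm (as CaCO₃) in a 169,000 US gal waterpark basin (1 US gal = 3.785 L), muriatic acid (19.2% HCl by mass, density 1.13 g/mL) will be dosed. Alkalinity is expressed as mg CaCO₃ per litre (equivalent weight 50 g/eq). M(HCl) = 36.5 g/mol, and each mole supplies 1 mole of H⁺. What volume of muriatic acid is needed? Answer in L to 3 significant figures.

86.1 L

Volume: 169,000 US gal × 3.785 L/gal = 639,665 L.
Alkalinity to neutralize: (218 − 178) = 40 mg/L as CaCO₃ × 639,665 L = 25,590 g as CaCO₃.
Equivalents of H⁺ required: 25,590 ÷ 50 g/eq = 511.7 eq = 511.7 mol HCl.
Mass of HCl: 511.7 × 36.5 = 18,680 g.
Mass of 19.2% solution: 18,680 / 0.192 = 97,280 g.
Volume: 97,280 g ÷ 1.13 g/mL = 86,090 mL.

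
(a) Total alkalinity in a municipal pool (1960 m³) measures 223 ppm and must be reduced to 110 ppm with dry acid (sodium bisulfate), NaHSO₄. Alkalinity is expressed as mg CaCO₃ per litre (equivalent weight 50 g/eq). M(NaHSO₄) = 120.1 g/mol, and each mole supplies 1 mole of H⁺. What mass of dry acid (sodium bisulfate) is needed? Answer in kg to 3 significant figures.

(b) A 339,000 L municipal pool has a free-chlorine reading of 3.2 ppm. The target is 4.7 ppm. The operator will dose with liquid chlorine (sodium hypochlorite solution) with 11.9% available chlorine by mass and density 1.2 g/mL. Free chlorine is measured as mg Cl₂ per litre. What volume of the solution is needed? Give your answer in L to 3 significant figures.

(a) 532 kg; (b) 3.56 L

(a) Volume: 1960 m³ = 1,960,000 L.
(a) Alkalinity to neutralize: (223 − 110) = 113 mg/L as CaCO₃ × 1,960,000 L = 221,500 g as CaCO₃.
(a) Equivalents of H⁺ required: 221,500 ÷ 50 g/eq = 4430 eq = 4430 mol NaHSO₄.
(a) Mass of NaHSO₄: 4430 × 120.1 = 532,000 g.

(b) Chlorine deficit: 4.7 − 3.2 = 1.5 ppm = 1.5 mg/L as Cl₂.
(b) Cl₂ equivalent needed: 1.5 mg/L × 339,000 L = 508,500 mg = 508.5 g.
(b) Product at 11.9% available chlorine: 508.5 / 0.119 = 4273 g.
(b) Volume at density 1.2 g/mL: 4273 g ÷ 1.2 g/mL = 3561 mL.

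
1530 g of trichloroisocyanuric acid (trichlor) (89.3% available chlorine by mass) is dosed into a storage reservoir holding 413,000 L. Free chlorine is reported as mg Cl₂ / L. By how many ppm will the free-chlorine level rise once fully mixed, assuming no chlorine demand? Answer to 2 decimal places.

Available chlorine delivered: 1530 g × 0.893 = 1366 g as Cl₂.
Concentration rise: 1366 g / 413,000 L = 3.308 mg/L = 3.31 ppm.

3.31 ppm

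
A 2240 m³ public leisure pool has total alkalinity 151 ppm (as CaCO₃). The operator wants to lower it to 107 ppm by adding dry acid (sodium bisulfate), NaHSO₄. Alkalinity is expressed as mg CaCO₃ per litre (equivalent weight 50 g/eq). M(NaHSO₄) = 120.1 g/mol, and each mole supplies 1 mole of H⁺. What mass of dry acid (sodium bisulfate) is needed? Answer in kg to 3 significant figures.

237 kg

Volume: 2240 m³ = 2,240,000 L.
Alkalinity to neutralize: (151 − 107) = 44 mg/L as CaCO₃ × 2,240,000 L = 98,560 g as CaCO₃.
Equivalents of H⁺ required: 98,560 ÷ 50 g/eq = 1971 eq = 1971 mol NaHSO₄.
Mass of NaHSO₄: 1971 × 120.1 = 236,700 g.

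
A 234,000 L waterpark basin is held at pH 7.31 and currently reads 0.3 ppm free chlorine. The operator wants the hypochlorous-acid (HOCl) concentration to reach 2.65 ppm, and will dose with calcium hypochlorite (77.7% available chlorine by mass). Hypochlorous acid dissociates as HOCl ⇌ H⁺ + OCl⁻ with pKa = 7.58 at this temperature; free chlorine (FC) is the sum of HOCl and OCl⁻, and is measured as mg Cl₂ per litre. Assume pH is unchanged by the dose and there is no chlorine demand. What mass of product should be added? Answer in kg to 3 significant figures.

1.14 kg

[OCl⁻]/[HOCl] = 10^(pH − pKa) = 10^(7.31 − 7.58) = 0.537; fraction as HOCl = 1/(1 + 0.537) = 0.6506.
Free chlorine required for 2.65 ppm HOCl: 2.65 / 0.6506 = 4.073 ppm.
FC to add: 4.073 − 0.3 = 3.773 mg/L as Cl₂.
Cl₂ equivalent: 3.773 mg/L × 234,000 L = 882.9 g.
Product at 77.7% available Cl: 882.9 / 0.777 = 1136 g.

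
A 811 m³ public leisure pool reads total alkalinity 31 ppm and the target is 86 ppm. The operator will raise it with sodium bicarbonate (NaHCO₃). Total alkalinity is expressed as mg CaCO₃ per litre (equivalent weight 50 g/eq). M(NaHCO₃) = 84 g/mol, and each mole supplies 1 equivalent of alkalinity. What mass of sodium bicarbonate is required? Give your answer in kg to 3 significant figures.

Volume: 811 m³ = 811,000 L.
Alkalinity to add: (86 − 31) = 55 mg/L as CaCO₃ × 811,000 L = 44,600 g as CaCO₃.
Equivalents: 44,600 g ÷ 50 g/eq = 892.1 eq.
NaHCO₃ supplies 1 eq per mole → 892.1 mol.
Mass: 892.1 mol × 84 g/mol = 74,940 g.

74.9 kg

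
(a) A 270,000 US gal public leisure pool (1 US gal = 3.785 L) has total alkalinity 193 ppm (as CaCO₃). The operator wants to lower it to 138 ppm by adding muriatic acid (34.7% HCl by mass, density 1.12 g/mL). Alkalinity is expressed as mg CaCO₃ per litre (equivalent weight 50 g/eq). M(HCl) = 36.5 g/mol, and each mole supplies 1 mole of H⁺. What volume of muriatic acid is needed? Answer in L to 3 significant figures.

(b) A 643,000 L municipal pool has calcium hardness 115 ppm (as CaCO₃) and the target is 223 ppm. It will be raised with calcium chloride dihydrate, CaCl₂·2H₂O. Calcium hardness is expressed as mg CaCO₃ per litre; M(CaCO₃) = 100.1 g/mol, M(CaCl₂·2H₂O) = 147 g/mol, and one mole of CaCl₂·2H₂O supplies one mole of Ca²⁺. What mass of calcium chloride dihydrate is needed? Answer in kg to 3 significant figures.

(a) Volume: 270,000 US gal × 3.785 L/gal = 1,021,950 L.
(a) Alkalinity to neutralize: (193 − 138) = 55 mg/L as CaCO₃ × 1,021,950 L = 56,210 g as CaCO₃.
(a) Equivalents of H⁺ required: 56,210 ÷ 50 g/eq = 1124 eq = 1124 mol HCl.
(a) Mass of HCl: 1124 × 36.5 = 41,030 g.
(a) Mass of 34.7% solution: 41,030 / 0.347 = 118,200 g.
(a) Volume: 118,200 g ÷ 1.12 g/mL = 105,600 mL.

(b) Hardness to add: (223 − 115) = 108 mg/L as CaCO₃ × 643,000 L = 69,440 g as CaCO₃.
(b) Moles of Ca²⁺ (1 mol Ca²⁺ ≡ 1 mol CaCO₃): 69,440 / 100.1 g/mol = 693.7 mol.
(b) Mass of CaCl₂·2H₂O: 693.7 × 147 = 102,000 g.

(a) 106 L; (b) 102 kg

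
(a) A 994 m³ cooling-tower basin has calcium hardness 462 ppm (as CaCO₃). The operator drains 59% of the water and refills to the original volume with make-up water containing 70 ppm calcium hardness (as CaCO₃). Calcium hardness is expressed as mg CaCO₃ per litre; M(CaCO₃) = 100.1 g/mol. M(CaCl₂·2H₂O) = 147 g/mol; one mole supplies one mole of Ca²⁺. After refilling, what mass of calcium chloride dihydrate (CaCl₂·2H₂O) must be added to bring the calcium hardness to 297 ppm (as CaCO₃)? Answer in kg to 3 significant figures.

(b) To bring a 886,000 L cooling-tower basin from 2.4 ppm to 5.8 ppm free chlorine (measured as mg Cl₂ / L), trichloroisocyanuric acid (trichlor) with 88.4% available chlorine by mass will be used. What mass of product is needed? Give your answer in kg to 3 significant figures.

(a) Volume: 994 m³ = 994,000 L.
(a) After draining 59% and refilling: 462 × 0.41 + 70 × 0.59 = 230.72 ppm.
(a) Deficit to target: 297 − 230.72 = 66.28 mg/L.
(a) As CaCO₃: 66.28 mg/L × 994,000 L = 65,880 g; ÷ 100.1 = 658.2 mol Ca²⁺.
(a) Mass: 658.2 × 147 = 96,750 g.

(b) Chlorine deficit: 5.8 − 2.4 = 3.4 ppm = 3.4 mg/L as Cl₂.
(b) Cl₂ equivalent needed: 3.4 mg/L × 886,000 L = 3,012,000 mg = 3012 g.
(b) Product at 88.4% available chlorine: 3012 / 0.884 = 3408 g.

(a) 96.8 kg; (b) 3.41 kg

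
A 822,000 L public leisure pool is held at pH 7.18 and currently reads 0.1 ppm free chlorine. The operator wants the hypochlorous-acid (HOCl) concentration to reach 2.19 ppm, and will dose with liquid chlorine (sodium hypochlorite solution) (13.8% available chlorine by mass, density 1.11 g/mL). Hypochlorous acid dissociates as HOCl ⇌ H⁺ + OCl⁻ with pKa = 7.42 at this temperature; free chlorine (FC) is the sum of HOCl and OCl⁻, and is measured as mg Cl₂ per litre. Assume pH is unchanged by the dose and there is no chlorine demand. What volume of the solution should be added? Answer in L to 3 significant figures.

[OCl⁻]/[HOCl] = 10^(pH − pKa) = 10^(7.18 − 7.42) = 0.5754; fraction as HOCl = 1/(1 + 0.5754) = 0.6347.
Free chlorine required for 2.19 ppm HOCl: 2.19 / 0.6347 = 3.45 ppm.
FC to add: 3.45 − 0.1 = 3.35 mg/L as Cl₂.
Cl₂ equivalent: 3.35 mg/L × 822,000 L = 2754 g.
Product at 13.8% available Cl: 2754 / 0.138 = 19,960 g.
Volume: 19,960 g ÷ 1.11 g/mL = 17,980 mL.

18.0 L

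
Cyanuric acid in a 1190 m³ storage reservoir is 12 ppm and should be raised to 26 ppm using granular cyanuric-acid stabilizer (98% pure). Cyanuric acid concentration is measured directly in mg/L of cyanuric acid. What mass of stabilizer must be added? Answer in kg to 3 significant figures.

17.0 kg

Volume: 1190 m³ = 1,190,000 L.
CYA to add: (26 − 12) = 14 mg/L × 1,190,000 L = 16,660 g cyanuric acid.
At 98% purity: 16,660 / 0.98 = 17,000 g product.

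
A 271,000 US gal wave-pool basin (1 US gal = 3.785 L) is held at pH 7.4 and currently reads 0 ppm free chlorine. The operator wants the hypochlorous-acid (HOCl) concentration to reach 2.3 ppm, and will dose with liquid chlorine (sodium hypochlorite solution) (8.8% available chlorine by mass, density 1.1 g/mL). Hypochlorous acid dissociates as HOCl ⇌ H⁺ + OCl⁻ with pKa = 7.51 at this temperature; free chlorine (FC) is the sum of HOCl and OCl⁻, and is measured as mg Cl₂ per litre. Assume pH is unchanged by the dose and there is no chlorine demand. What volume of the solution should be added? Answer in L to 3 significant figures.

Volume: 271,000 US gal × 3.785 L/gal = 1,025,735 L.
[OCl⁻]/[HOCl] = 10^(pH − pKa) = 10^(7.4 − 7.51) = 0.7762; fraction as HOCl = 1/(1 + 0.7762) = 0.563.
Free chlorine required for 2.3 ppm HOCl: 2.3 / 0.563 = 4.085 ppm.
FC to add: 4.085 − 0 = 4.085 mg/L as Cl₂.
Cl₂ equivalent: 4.085 mg/L × 1,025,735 L = 4191 g.
Product at 8.8% available Cl: 4191 / 0.088 = 47,620 g.
Volume: 47,620 g ÷ 1.1 g/mL = 43,290 mL.

43.3 L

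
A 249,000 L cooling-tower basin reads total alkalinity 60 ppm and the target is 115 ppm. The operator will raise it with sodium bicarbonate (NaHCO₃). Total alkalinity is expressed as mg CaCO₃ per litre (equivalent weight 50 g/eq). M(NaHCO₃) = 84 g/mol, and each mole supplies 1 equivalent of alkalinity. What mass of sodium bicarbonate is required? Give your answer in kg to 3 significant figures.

23.0 kg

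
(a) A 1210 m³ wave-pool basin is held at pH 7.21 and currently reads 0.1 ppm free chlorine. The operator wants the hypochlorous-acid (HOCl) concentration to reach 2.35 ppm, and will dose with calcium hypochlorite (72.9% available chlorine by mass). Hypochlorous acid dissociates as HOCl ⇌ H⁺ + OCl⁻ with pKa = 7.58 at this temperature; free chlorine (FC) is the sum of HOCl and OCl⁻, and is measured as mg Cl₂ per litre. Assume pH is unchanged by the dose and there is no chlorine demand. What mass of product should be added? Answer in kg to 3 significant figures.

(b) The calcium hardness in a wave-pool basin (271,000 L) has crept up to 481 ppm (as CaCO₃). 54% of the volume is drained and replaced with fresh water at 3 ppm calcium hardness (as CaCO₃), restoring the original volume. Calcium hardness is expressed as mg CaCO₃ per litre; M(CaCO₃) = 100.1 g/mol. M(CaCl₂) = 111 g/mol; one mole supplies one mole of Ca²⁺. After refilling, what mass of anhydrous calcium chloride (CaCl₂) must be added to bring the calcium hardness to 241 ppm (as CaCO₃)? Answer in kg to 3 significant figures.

(a) 5.40 kg; (b) 5.45 kg

(a) Volume: 1210 m³ = 1,210,000 L.
(a) [OCl⁻]/[HOCl] = 10^(pH − pKa) = 10^(7.21 − 7.58) = 0.4266; fraction as HOCl = 1/(1 + 0.4266) = 0.701.
(a) Free chlorine required for 2.35 ppm HOCl: 2.35 / 0.701 = 3.352 ppm.
(a) FC to add: 3.352 − 0.1 = 3.252 mg/L as Cl₂.
(a) Cl₂ equivalent: 3.252 mg/L × 1,210,000 L = 3935 g.
(a) Product at 72.9% available Cl: 3935 / 0.729 = 5398 g.

(b) After draining 54% and refilling: 481 × 0.46 + 3 × 0.54 = 222.88 ppm.
(b) Deficit to target: 241 − 222.88 = 18.12 mg/L.
(b) As CaCO₃: 18.12 mg/L × 271,000 L = 4911 g; ÷ 100.1 = 49.06 mol Ca²⁺.
(b) Mass: 49.06 × 111 = 5445 g.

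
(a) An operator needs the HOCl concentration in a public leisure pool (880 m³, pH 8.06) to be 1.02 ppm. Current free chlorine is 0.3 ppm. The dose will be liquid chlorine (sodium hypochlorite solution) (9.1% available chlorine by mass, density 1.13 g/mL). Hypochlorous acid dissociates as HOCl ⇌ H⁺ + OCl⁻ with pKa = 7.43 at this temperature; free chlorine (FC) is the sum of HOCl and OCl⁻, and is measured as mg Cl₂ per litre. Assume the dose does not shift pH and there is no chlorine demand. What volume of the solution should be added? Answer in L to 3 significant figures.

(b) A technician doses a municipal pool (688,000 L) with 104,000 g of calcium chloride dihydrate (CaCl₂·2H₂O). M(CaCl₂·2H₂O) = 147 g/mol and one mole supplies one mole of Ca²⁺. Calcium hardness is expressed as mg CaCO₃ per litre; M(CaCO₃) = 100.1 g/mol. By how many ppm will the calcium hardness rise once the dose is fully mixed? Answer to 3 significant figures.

(a) 43.4 L; (b) 103 ppm

(a) Volume: 880 m³ = 880,000 L.
(a) [OCl⁻]/[HOCl] = 10^(pH − pKa) = 10^(8.06 − 7.43) = 4.266; fraction as HOCl = 1/(1 + 4.266) = 0.1899.
(a) Free chlorine required for 1.02 ppm HOCl: 1.02 / 0.1899 = 5.371 ppm.
(a) FC to add: 5.371 − 0.3 = 5.071 mg/L as Cl₂.
(a) Cl₂ equivalent: 5.071 mg/L × 880,000 L = 4463 g.
(a) Product at 9.1% available Cl: 4463 / 0.091 = 49,040 g.
(a) Volume: 49,040 g ÷ 1.13 g/mL = 43,400 mL.

(b) Moles of Ca²⁺: 104,000 g ÷ 147 g/mol = 707.5 mol.
(b) As CaCO₃: 707.5 mol × 100.1 g/mol = 70,820 g.
(b) Rise: 70,820 g / 688,000 L × 1000 = 102.9 mg/L.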